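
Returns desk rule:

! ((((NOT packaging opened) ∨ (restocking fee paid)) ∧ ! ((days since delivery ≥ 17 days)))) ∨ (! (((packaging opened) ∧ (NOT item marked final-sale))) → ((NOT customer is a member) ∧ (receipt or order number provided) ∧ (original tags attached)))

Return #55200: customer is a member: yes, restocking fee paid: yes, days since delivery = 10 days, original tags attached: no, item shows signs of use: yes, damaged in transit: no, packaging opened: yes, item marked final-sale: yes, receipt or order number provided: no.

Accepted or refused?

Refused

Atomic conditions:
  NOT packaging opened: yes → false
  restocking fee paid: yes → true
  days since delivery ≥ 17 days: 10 ≥ 17 is false
  packaging opened: yes → true
  NOT item marked final-sale: yes → false
  NOT customer is a member: yes → false
  receipt or order number provided: no → false
  original tags attached: no → false
Combine:
[1.1.1] false OR true = true
[1.1.2] NOT false = true
[1.1] true AND true = true
[1] NOT true = false
[2.1.1] true AND false = false
[2.1] NOT false = true
[2.2] false AND false AND false = false
[2] true → false = false
[root] false OR false = false
Overall: false → refused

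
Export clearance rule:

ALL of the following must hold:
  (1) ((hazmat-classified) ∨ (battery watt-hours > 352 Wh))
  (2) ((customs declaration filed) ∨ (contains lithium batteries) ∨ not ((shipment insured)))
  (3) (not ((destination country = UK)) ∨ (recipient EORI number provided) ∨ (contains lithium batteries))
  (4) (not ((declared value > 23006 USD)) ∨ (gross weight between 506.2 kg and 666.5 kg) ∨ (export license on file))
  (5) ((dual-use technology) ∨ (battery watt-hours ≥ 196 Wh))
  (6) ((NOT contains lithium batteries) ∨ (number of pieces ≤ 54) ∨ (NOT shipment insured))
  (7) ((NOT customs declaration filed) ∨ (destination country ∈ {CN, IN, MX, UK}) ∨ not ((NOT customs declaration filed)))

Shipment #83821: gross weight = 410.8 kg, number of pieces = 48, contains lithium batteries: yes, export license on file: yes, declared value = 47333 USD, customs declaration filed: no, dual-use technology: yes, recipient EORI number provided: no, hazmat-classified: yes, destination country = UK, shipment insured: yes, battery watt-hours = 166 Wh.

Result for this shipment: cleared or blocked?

Atomic conditions:
  hazmat-classified: yes → true
  battery watt-hours > 352 Wh: 166 > 352 is false
  customs declaration filed: no → false
  contains lithium batteries: yes → true
  shipment insured: yes → true
  destination country = UK: UK == UK is true
  recipient EORI number provided: no → false
  declared value > 23006 USD: 47333 > 23006 is true
  gross weight between 506.2 kg and 666.5 kg: 410.8 in [506.2, 666.5] is false
  export license on file: yes → true
  dual-use technology: yes → true
  battery watt-hours ≥ 196 Wh: 166 ≥ 196 is false
  NOT contains lithium batteries: yes → false
  number of pieces ≤ 54: 48 ≤ 54 is true
  NOT shipment insured: yes → false
  NOT customs declaration filed: no → true
  destination country ∈ {CN, IN, MX, UK}: UK is in the set → true
Combine:
[1] true OR false = true
[2.3] NOT true = false
[2] false OR true OR false = true
[3.1] NOT true = false
[3] false OR false OR true = true
[4.1] NOT true = false
[4] false OR false OR true = true
[5] true OR false = true
[6] false OR true OR false = true
[7.3] NOT true = false
[7] true OR true OR false = true
[root] true AND true AND true AND true AND true AND true AND true = true
Overall: true → cleared

Cleared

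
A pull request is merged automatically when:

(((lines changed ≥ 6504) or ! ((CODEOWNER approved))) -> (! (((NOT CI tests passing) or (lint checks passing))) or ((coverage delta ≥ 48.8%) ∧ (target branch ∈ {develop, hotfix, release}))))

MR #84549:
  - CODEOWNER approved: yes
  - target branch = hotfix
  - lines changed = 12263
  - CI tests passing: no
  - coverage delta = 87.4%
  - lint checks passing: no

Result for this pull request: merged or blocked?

Atomic conditions:
  lines changed ≥ 6504: 12263 ≥ 6504 is true
  CODEOWNER approved: yes → true
  NOT CI tests passing: no → true
  lint checks passing: no → false
  coverage delta ≥ 48.8%: 87.4 ≥ 48.8 is true
  target branch ∈ {develop, hotfix, release}: hotfix is in the set → true
Combine:
[1.2] NOT true = false
[1] true OR false = true
[2.1.1] true OR false = true
[2.1] NOT true = false
[2.2] true AND true = true
[2] false OR true = true
[root] true → true = true
Overall: true → merged

Merged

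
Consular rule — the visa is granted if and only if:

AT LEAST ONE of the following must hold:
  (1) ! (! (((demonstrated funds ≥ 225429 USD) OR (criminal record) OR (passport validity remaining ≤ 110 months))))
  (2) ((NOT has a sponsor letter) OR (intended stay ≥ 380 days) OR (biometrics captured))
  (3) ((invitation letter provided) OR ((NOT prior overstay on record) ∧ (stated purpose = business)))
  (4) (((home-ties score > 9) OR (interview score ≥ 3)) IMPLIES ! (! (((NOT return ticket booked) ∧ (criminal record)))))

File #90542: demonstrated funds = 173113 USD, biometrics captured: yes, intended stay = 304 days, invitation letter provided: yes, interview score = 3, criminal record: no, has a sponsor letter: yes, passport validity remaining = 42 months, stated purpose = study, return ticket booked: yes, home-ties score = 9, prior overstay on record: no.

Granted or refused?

Atomic conditions:
  demonstrated funds ≥ 225429 USD: 173113 ≥ 225429 is false
  criminal record: no → false
  passport validity remaining ≤ 110 months: 42 ≤ 110 is true
  NOT has a sponsor letter: yes → false
  intended stay ≥ 380 days: 304 ≥ 380 is false
  biometrics captured: yes → true
  invitation letter provided: yes → true
  NOT prior overstay on record: no → true
  stated purpose = business: study == business is false
  home-ties score > 9: 9 > 9 is false
  interview score ≥ 3: 3 ≥ 3 is true
  NOT return ticket booked: yes → false
Combine:
[1.1.1] false OR false OR true = true
[1.1] NOT true = false
[1] NOT false = true
[2] false OR false OR true = true
[3.2] true AND false = false
[3] true OR false = true
[4.1] false OR true = true
[4.2.1.1] false AND false = false
[4.2.1] NOT false = true
[4.2] NOT true = false
[4] true → false = false
[root] true OR true OR true OR false = true
Overall: true → granted

Granted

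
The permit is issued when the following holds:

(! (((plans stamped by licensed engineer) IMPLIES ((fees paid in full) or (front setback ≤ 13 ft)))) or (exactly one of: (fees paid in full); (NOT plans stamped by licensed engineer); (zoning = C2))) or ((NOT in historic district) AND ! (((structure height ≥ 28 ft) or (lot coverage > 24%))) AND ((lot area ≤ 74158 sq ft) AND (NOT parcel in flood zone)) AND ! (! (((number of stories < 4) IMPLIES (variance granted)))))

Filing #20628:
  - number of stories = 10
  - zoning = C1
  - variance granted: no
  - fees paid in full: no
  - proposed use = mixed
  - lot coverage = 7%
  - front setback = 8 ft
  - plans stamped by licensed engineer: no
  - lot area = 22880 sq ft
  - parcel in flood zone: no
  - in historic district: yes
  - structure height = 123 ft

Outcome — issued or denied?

Issued

Atomic conditions:
  plans stamped by licensed engineer: no → false
  fees paid in full: no → false
  front setback ≤ 13 ft: 8 ≤ 13 is true
  NOT plans stamped by licensed engineer: no → true
  zoning = C2: C1 == C2 is false
  NOT in historic district: yes → false
  structure height ≥ 28 ft: 123 ≥ 28 is true
  lot coverage > 24%: 7 > 24 is false
  lot area ≤ 74158 sq ft: 22880 ≤ 74158 is true
  NOT parcel in flood zone: no → true
  number of stories < 4: 10 < 4 is false
  variance granted: no → false
Combine:
[1.1.1.2] false OR true = true
[1.1.1] false → true (antecedent false ⇒ implication holds) = true
[1.1] NOT true = false
[1.2] exactly-one(false, true, false) = true
[1] false OR true = true
[2.2.1] true OR false = true
[2.2] NOT true = false
[2.3] true AND true = true
[2.4.1.1] false → false (antecedent false ⇒ implication holds) = true
[2.4.1] NOT true = false
[2.4] NOT false = true
[2] false AND false AND true AND true = false
[root] true OR false = true
Overall: true → issued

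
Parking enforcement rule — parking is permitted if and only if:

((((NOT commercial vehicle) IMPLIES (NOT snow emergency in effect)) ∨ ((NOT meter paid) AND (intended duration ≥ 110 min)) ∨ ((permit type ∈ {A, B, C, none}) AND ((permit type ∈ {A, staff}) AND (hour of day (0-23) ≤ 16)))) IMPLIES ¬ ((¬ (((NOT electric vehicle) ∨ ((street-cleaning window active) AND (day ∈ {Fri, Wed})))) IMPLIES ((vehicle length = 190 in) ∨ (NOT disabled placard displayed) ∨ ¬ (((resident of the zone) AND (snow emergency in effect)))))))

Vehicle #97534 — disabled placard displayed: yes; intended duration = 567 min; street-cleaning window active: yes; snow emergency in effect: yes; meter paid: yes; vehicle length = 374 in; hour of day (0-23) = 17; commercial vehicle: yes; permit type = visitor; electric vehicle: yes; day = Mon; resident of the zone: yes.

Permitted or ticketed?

Atomic conditions:
  NOT commercial vehicle: yes → false
  NOT snow emergency in effect: yes → false
  NOT meter paid: yes → false
  intended duration ≥ 110 min: 567 ≥ 110 is true
  permit type ∈ {A, B, C, none}: visitor is not in the set → false
  permit type ∈ {A, staff}: visitor is not in the set → false
  hour of day (0-23) ≤ 16: 17 ≤ 16 is false
  NOT electric vehicle: yes → false
  street-cleaning window active: yes → true
  day ∈ {Fri, Wed}: Mon is not in the set → false
  vehicle length = 190 in: 374 == 190 is false
  NOT disabled placard displayed: yes → false
  resident of the zone: yes → true
  snow emergency in effect: yes → true
Combine:
[1.1] false → false (antecedent false ⇒ implication holds) = true
[1.2] false AND true = false
[1.3.2] false AND false = false
[1.3] false AND false = false
[1] true OR false OR false = true
[2.1.1.1.2] true AND false = false
[2.1.1.1] false OR false = false
[2.1.1] NOT false = true
[2.1.2.3.1] true AND true = true
[2.1.2.3] NOT true = false
[2.1.2] false OR false OR false = false
[2.1] true → false = false
[2] NOT false = true
[root] true → true = true
Overall: true → permitted

Permitted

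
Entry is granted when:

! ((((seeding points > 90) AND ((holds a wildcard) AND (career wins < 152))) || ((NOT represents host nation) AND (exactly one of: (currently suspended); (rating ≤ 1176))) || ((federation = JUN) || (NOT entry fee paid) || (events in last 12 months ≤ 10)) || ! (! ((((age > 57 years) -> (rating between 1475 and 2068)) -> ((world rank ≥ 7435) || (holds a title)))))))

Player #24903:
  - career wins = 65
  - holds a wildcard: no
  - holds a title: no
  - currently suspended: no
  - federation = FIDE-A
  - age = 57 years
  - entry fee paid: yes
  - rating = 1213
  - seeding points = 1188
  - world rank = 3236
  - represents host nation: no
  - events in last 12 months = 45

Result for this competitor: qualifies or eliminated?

Qualifies

Atomic conditions:
  seeding points > 90: 1188 > 90 is true
  holds a wildcard: no → false
  career wins < 152: 65 < 152 is true
  NOT represents host nation: no → true
  currently suspended: no → false
  rating ≤ 1176: 1213 ≤ 1176 is false
  federation = JUN: FIDE-A == JUN is false
  NOT entry fee paid: yes → false
  events in last 12 months ≤ 10: 45 ≤ 10 is false
  age > 57 years: 57 > 57 is false
  rating between 1475 and 2068: 1213 in [1475, 2068] is false
  world rank ≥ 7435: 3236 ≥ 7435 is false
  holds a title: no → false
Combine:
[1.1.2] false AND true = false
[1.1] true AND false = false
[1.2.2] exactly-one(false, false) = false
[1.2] true AND false = false
[1.3] false OR false OR false = false
[1.4.1.1.1] false → false (antecedent false ⇒ implication holds) = true
[1.4.1.1.2] false OR false = false
[1.4.1.1] true → false = false
[1.4.1] NOT false = true
[1.4] NOT true = false
[1] false OR false OR false OR false = false
[root] NOT false = true
Overall: true → qualifies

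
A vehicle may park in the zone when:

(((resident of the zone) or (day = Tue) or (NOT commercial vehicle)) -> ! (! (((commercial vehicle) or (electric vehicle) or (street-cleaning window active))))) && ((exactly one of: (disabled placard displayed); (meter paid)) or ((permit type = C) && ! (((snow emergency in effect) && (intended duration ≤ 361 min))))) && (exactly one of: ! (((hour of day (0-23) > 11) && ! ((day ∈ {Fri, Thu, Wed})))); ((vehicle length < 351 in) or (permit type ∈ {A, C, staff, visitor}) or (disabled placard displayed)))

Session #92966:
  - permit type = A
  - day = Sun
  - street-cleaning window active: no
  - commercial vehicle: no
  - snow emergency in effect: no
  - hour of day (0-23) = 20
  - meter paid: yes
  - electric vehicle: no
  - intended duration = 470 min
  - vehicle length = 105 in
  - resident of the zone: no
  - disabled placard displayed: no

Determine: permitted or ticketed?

Atomic conditions:
  resident of the zone: no → false
  day = Tue: Sun == Tue is false
  NOT commercial vehicle: no → true
  commercial vehicle: no → false
  electric vehicle: no → false
  street-cleaning window active: no → false
  disabled placard displayed: no → false
  meter paid: yes → true
  permit type = C: A == C is false
  snow emergency in effect: no → false
  intended duration ≤ 361 min: 470 ≤ 361 is false
  hour of day (0-23) > 11: 20 > 11 is true
  day ∈ {Fri, Thu, Wed}: Sun is not in the set → false
  vehicle length < 351 in: 105 < 351 is true
  permit type ∈ {A, C, staff, visitor}: A is in the set → true
Combine:
[1.1] false OR false OR true = true
[1.2.1.1] false OR false OR false = false
[1.2.1] NOT false = true
[1.2] NOT true = false
[1] true → false = false
[2.1] exactly-one(false, true) = true
[2.2.2.1] false AND false = false
[2.2.2] NOT false = true
[2.2] false AND true = false
[2] true OR false = true
[3.1.1.2] NOT false = true
[3.1.1] true AND true = true
[3.1] NOT true = false
[3.2] true OR true OR false = true
[3] exactly-one(false, true) = true
[root] false AND true AND true = false
Overall: false → ticketed

Ticketed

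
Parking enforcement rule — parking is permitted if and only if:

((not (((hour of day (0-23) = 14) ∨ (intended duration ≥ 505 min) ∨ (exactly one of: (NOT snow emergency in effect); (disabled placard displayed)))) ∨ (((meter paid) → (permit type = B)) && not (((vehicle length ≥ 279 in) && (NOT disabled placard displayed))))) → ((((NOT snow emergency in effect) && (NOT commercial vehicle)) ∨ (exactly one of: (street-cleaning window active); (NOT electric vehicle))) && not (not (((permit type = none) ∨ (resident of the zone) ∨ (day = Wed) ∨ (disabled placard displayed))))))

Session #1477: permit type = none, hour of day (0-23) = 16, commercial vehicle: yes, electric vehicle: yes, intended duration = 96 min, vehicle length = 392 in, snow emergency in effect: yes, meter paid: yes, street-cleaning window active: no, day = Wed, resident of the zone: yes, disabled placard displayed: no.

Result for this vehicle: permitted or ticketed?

Ticketed

Atomic conditions:
  hour of day (0-23) = 14: 16 == 14 is false
  intended duration ≥ 505 min: 96 ≥ 505 is false
  NOT snow emergency in effect: yes → false
  disabled placard displayed: no → false
  meter paid: yes → true
  permit type = B: none == B is false
  vehicle length ≥ 279 in: 392 ≥ 279 is true
  NOT disabled placard displayed: no → true
  NOT commercial vehicle: yes → false
  street-cleaning window active: no → false
  NOT electric vehicle: yes → false
  permit type = none: none == none is true
  resident of the zone: yes → true
  day = Wed: Wed == Wed is true
Combine:
[1.1.1.3] exactly-one(false, false) = false
[1.1.1] false OR false OR false = false
[1.1] NOT false = true
[1.2.1] true → false = false
[1.2.2.1] true AND true = true
[1.2.2] NOT true = false
[1.2] false AND false = false
[1] true OR false = true
[2.1.1] false AND false = false
[2.1.2] exactly-one(false, false) = false
[2.1] false OR false = false
[2.2.1.1] true OR true OR true OR false = true
[2.2.1] NOT true = false
[2.2] NOT false = true
[2] false AND true = false
[root] true → false = false
Overall: false → ticketed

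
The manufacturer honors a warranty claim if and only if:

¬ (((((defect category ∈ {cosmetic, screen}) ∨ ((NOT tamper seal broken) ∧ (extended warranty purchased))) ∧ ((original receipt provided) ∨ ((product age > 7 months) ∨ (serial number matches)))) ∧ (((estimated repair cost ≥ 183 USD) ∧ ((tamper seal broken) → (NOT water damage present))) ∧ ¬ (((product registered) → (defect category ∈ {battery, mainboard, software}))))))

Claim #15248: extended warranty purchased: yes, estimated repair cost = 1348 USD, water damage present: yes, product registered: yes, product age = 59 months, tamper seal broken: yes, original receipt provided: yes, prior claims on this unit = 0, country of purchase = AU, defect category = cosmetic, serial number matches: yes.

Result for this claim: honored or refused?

Atomic conditions:
  defect category ∈ {cosmetic, screen}: cosmetic is in the set → true
  NOT tamper seal broken: yes → false
  extended warranty purchased: yes → true
  original receipt provided: yes → true
  product age > 7 months: 59 > 7 is true
  serial number matches: yes → true
  estimated repair cost ≥ 183 USD: 1348 ≥ 183 is true
  tamper seal broken: yes → true
  NOT water damage present: yes → false
  product registered: yes → true
  defect category ∈ {battery, mainboard, software}: cosmetic is not in the set → false
Combine:
[1.1.1.2] false AND true = false
[1.1.1] true OR false = true
[1.1.2.2] true OR true = true
[1.1.2] true OR true = true
[1.1] true AND true = true
[1.2.1.2] true → false = false
[1.2.1] true AND false = false
[1.2.2.1] true → false = false
[1.2.2] NOT false = true
[1.2] false AND true = false
[1] true AND false = false
[root] NOT false = true
Overall: true → honored

Honored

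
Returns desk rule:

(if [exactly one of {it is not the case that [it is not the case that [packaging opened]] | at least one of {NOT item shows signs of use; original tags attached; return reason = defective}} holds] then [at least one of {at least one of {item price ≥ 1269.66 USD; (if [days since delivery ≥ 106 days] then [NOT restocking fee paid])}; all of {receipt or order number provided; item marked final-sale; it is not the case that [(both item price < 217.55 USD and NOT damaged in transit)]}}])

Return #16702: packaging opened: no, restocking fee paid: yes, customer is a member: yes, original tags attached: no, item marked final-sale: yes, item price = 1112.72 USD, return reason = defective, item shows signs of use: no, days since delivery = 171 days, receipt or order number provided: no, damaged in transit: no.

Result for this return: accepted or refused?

Atomic conditions:
  packaging opened: no → false
  NOT item shows signs of use: no → true
  original tags attached: no → false
  return reason = defective: defective == defective is true
  item price ≥ 1269.66 USD: 1112.72 ≥ 1269.66 is false
  days since delivery ≥ 106 days: 171 ≥ 106 is true
  NOT restocking fee paid: yes → false
  receipt or order number provided: no → false
  item marked final-sale: yes → true
  item price < 217.55 USD: 1112.72 < 217.55 is false
  NOT damaged in transit: no → true
Combine:
[1.1.1] NOT false = true
[1.1] NOT true = false
[1.2] true OR false OR true = true
[1] exactly-one(false, true) = true
[2.1.2] true → false = false
[2.1] false OR false = false
[2.2.3.1] false AND true = false
[2.2.3] NOT false = true
[2.2] false AND true AND true = false
[2] false OR false = false
[root] true → false = false
Overall: false → refused

Refused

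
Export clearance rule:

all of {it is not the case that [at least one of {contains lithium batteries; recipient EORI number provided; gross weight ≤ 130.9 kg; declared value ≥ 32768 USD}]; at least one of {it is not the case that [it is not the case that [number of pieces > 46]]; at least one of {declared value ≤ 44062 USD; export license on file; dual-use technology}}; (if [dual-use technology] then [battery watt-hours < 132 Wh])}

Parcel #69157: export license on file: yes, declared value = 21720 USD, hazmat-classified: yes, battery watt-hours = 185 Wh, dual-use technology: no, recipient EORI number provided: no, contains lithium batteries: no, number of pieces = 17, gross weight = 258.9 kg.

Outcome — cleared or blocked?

Cleared

Atomic conditions:
  contains lithium batteries: no → false
  recipient EORI number provided: no → false
  gross weight ≤ 130.9 kg: 258.9 ≤ 130.9 is false
  declared value ≥ 32768 USD: 21720 ≥ 32768 is false
  number of pieces > 46: 17 > 46 is false
  declared value ≤ 44062 USD: 21720 ≤ 44062 is true
  export license on file: yes → true
  dual-use technology: no → false
  battery watt-hours < 132 Wh: 185 < 132 is false
Combine:
[1.1] false OR false OR false OR false = false
[1] NOT false = true
[2.1.1] NOT false = true
[2.1] NOT true = false
[2.2] true OR true OR false = true
[2] false OR true = true
[3] false → false (antecedent false ⇒ implication holds) = true
[root] true AND true AND true = true
Overall: true → cleared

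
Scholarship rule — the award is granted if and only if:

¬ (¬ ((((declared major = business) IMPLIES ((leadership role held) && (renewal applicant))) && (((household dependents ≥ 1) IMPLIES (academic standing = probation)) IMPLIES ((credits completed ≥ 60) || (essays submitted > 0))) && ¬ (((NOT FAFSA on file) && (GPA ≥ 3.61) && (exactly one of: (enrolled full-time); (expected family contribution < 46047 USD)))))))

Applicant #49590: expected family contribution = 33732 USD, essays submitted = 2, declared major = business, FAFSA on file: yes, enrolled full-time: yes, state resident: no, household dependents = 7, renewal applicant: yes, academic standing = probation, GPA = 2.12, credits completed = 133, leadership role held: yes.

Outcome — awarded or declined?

Atomic conditions:
  declared major = business: business == business is true
  leadership role held: yes → true
  renewal applicant: yes → true
  household dependents ≥ 1: 7 ≥ 1 is true
  academic standing = probation: probation == probation is true
  credits completed ≥ 60: 133 ≥ 60 is true
  essays submitted > 0: 2 > 0 is true
  NOT FAFSA on file: yes → false
  GPA ≥ 3.61: 2.12 ≥ 3.61 is false
  enrolled full-time: yes → true
  expected family contribution < 46047 USD: 33732 < 46047 is true
Combine:
[1.1.1.2] true AND true = true
[1.1.1] true → true = true
[1.1.2.1] true → true = true
[1.1.2.2] true OR true = true
[1.1.2] true → true = true
[1.1.3.1.3] exactly-one(true, true) = false
[1.1.3.1] false AND false AND false = false
[1.1.3] NOT false = true
[1.1] true AND true AND true = true
[1] NOT true = false
[root] NOT false = true
Overall: true → awarded

Awarded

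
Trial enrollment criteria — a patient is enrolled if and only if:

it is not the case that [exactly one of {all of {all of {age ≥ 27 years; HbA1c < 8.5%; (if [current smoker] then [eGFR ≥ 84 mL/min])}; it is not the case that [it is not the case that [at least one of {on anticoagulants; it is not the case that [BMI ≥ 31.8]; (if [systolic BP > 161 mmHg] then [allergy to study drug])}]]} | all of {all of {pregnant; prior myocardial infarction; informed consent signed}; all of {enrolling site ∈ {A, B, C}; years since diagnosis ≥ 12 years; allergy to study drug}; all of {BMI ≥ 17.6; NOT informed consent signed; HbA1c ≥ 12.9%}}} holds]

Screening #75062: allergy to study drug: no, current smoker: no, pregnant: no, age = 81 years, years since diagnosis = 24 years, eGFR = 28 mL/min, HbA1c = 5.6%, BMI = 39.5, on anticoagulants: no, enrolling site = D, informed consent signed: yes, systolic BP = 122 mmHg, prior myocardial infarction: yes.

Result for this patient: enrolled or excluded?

Atomic conditions:
  age ≥ 27 years: 81 ≥ 27 is true
  HbA1c < 8.5%: 5.6 < 8.5 is true
  current smoker: no → false
  eGFR ≥ 84 mL/min: 28 ≥ 84 is false
  on anticoagulants: no → false
  BMI ≥ 31.8: 39.5 ≥ 31.8 is true
  systolic BP > 161 mmHg: 122 > 161 is false
  allergy to study drug: no → false
  pregnant: no → false
  prior myocardial infarction: yes → true
  informed consent signed: yes → true
  enrolling site ∈ {A, B, C}: D is not in the set → false
  years since diagnosis ≥ 12 years: 24 ≥ 12 is true
  BMI ≥ 17.6: 39.5 ≥ 17.6 is true
  NOT informed consent signed: yes → false
  HbA1c ≥ 12.9%: 5.6 ≥ 12.9 is false
Combine:
[1.1.1.3] false → false (antecedent false ⇒ implication holds) = true
[1.1.1] true AND true AND true = true
[1.1.2.1.1.2] NOT true = false
[1.1.2.1.1.3] false → false (antecedent false ⇒ implication holds) = true
[1.1.2.1.1] false OR false OR true = true
[1.1.2.1] NOT true = false
[1.1.2] NOT false = true
[1.1] true AND true = true
[1.2.1] false AND true AND true = false
[1.2.2] false AND true AND false = false
[1.2.3] true AND false AND false = false
[1.2] false AND false AND false = false
[1] exactly-one(true, false) = true
[root] NOT true = false
Overall: false → excluded

Excluded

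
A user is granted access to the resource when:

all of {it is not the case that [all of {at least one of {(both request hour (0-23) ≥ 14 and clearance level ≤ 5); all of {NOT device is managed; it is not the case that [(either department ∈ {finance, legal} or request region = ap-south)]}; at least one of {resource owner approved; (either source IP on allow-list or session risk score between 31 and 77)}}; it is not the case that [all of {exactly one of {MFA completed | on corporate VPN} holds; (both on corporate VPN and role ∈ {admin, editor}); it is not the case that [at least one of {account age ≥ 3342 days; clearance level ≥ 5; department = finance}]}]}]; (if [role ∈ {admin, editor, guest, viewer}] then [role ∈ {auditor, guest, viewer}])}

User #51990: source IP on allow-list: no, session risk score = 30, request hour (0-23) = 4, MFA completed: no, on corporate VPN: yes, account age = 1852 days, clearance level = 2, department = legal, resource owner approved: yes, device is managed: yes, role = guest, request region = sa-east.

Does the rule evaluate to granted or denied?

Atomic conditions:
  request hour (0-23) ≥ 14: 4 ≥ 14 is false
  clearance level ≤ 5: 2 ≤ 5 is true
  NOT device is managed: yes → false
  department ∈ {finance, legal}: legal is in the set → true
  request region = ap-south: sa-east == ap-south is false
  resource owner approved: yes → true
  source IP on allow-list: no → false
  session risk score between 31 and 77: 30 in [31, 77] is false
  MFA completed: no → false
  on corporate VPN: yes → true
  role ∈ {admin, editor}: guest is not in the set → false
  account age ≥ 3342 days: 1852 ≥ 3342 is false
  clearance level ≥ 5: 2 ≥ 5 is false
  department = finance: legal == finance is false
  role ∈ {admin, editor, guest, viewer}: guest is in the set → true
  role ∈ {auditor, guest, viewer}: guest is in the set → true
Combine:
[1.1.1.1] false AND true = false
[1.1.1.2.2.1] true OR false = true
[1.1.1.2.2] NOT true = false
[1.1.1.2] false AND false = false
[1.1.1.3.2] false OR false = false
[1.1.1.3] true OR false = true
[1.1.1] false OR false OR true = true
[1.1.2.1.1] exactly-one(false, true) = true
[1.1.2.1.2] true AND false = false
[1.1.2.1.3.1] false OR false OR false = false
[1.1.2.1.3] NOT false = true
[1.1.2.1] true AND false AND true = false
[1.1.2] NOT false = true
[1.1] true AND true = true
[1] NOT true = false
[2] true → true = true
[root] false AND true = false
Overall: false → denied

Denied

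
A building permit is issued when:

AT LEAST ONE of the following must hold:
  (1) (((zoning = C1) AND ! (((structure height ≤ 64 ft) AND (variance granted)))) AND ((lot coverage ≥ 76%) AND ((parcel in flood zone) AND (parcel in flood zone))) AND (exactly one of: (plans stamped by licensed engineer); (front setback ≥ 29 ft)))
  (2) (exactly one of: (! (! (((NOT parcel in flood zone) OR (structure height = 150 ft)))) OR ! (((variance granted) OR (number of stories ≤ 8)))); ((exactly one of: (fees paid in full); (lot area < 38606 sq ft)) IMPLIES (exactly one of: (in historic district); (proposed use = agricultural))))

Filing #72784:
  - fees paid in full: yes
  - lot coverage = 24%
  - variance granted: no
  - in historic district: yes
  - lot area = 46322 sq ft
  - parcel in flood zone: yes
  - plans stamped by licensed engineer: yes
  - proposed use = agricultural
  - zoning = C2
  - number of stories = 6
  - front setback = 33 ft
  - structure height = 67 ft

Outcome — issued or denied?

Atomic conditions:
  zoning = C1: C2 == C1 is false
  structure height ≤ 64 ft: 67 ≤ 64 is false
  variance granted: no → false
  lot coverage ≥ 76%: 24 ≥ 76 is false
  parcel in flood zone: yes → true
  plans stamped by licensed engineer: yes → true
  front setback ≥ 29 ft: 33 ≥ 29 is true
  NOT parcel in flood zone: yes → false
  structure height = 150 ft: 67 == 150 is false
  number of stories ≤ 8: 6 ≤ 8 is true
  fees paid in full: yes → true
  lot area < 38606 sq ft: 46322 < 38606 is false
  in historic district: yes → true
  proposed use = agricultural: agricultural == agricultural is true
Combine:
[1.1.2.1] false AND false = false
[1.1.2] NOT false = true
[1.1] false AND true = false
[1.2.2] true AND true = true
[1.2] false AND true = false
[1.3] exactly-one(true, true) = false
[1] false AND false AND false = false
[2.1.1.1.1] false OR false = false
[2.1.1.1] NOT false = true
[2.1.1] NOT true = false
[2.1.2.1] false OR true = true
[2.1.2] NOT true = false
[2.1] false OR false = false
[2.2.1] exactly-one(true, false) = true
[2.2.2] exactly-one(true, true) = false
[2.2] true → false = false
[2] exactly-one(false, false) = false
[root] false OR false = false
Overall: false → denied

Denied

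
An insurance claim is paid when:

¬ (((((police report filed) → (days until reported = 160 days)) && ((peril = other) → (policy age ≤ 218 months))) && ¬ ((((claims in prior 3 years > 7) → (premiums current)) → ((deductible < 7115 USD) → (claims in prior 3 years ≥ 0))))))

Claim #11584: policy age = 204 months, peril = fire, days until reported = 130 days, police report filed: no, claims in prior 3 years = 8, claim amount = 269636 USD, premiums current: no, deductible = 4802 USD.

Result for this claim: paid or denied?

Atomic conditions:
  police report filed: no → false
  days until reported = 160 days: 130 == 160 is false
  peril = other: fire == other is false
  policy age ≤ 218 months: 204 ≤ 218 is true
  claims in prior 3 years > 7: 8 > 7 is true
  premiums current: no → false
  deductible < 7115 USD: 4802 < 7115 is true
  claims in prior 3 years ≥ 0: 8 ≥ 0 is true
Combine:
[1.1.1] false → false (antecedent false ⇒ implication holds) = true
[1.1.2] false → true (antecedent false ⇒ implication holds) = true
[1.1] true AND true = true
[1.2.1.1] true → false = false
[1.2.1.2] true → true = true
[1.2.1] false → true (antecedent false ⇒ implication holds) = true
[1.2] NOT true = false
[1] true AND false = false
[root] NOT false = true
Overall: true → paid

Paid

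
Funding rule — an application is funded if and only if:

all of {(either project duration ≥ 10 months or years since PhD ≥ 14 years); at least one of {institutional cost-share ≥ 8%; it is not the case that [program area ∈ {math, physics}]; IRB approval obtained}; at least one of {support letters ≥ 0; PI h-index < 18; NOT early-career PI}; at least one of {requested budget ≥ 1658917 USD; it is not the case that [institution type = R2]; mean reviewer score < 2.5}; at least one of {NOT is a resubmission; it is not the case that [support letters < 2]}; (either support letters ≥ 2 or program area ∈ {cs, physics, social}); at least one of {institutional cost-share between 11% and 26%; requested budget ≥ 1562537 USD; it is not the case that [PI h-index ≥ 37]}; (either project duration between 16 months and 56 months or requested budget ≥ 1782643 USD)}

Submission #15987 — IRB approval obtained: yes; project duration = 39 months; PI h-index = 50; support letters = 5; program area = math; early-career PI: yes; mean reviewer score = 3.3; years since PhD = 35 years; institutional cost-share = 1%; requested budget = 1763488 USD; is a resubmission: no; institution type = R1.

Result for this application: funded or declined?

Atomic conditions:
  project duration ≥ 10 months: 39 ≥ 10 is true
  years since PhD ≥ 14 years: 35 ≥ 14 is true
  institutional cost-share ≥ 8%: 1 ≥ 8 is false
  program area ∈ {math, physics}: math is in the set → true
  IRB approval obtained: yes → true
  support letters ≥ 0: 5 ≥ 0 is true
  PI h-index < 18: 50 < 18 is false
  NOT early-career PI: yes → false
  requested budget ≥ 1658917 USD: 1763488 ≥ 1658917 is true
  institution type = R2: R1 == R2 is false
  mean reviewer score < 2.5: 3.3 < 2.5 is false
  NOT is a resubmission: no → true
  support letters < 2: 5 < 2 is false
  support letters ≥ 2: 5 ≥ 2 is true
  program area ∈ {cs, physics, social}: math is not in the set → false
  institutional cost-share between 11% and 26%: 1 in [11, 26] is false
  requested budget ≥ 1562537 USD: 1763488 ≥ 1562537 is true
  PI h-index ≥ 37: 50 ≥ 37 is true
  project duration between 16 months and 56 months: 39 in [16, 56] is true
  requested budget ≥ 1782643 USD: 1763488 ≥ 1782643 is false
Combine:
[1] true OR true = true
[2.2] NOT true = false
[2] false OR false OR true = true
[3] true OR false OR false = true
[4.2] NOT false = true
[4] true OR true OR false = true
[5.2] NOT false = true
[5] true OR true = true
[6] true OR false = true
[7.3] NOT true = false
[7] false OR true OR false = true
[8] true OR false = true
[root] true AND true AND true AND true AND true AND true AND true AND true = true
Overall: true → funded

Funded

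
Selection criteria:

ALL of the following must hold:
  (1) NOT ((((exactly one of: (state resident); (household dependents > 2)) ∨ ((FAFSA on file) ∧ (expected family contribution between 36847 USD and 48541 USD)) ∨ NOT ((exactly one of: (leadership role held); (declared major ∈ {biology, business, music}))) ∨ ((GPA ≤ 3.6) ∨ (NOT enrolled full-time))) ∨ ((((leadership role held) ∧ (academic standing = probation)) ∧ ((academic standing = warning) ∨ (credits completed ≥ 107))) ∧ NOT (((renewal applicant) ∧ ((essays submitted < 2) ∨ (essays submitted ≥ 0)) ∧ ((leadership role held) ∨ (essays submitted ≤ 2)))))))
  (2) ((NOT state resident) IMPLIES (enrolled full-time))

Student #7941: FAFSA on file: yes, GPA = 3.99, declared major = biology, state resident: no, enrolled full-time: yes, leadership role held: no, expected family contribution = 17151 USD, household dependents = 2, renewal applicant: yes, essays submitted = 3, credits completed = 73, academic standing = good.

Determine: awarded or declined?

Atomic conditions:
  state resident: no → false
  household dependents > 2: 2 > 2 is false
  FAFSA on file: yes → true
  expected family contribution between 36847 USD and 48541 USD: 17151 in [36847, 48541] is false
  leadership role held: no → false
  declared major ∈ {biology, business, music}: biology is in the set → true
  GPA ≤ 3.6: 3.99 ≤ 3.6 is false
  NOT enrolled full-time: yes → false
  academic standing = probation: good == probation is false
  academic standing = warning: good == warning is false
  credits completed ≥ 107: 73 ≥ 107 is false
  renewal applicant: yes → true
  essays submitted < 2: 3 < 2 is false
  essays submitted ≥ 0: 3 ≥ 0 is true
  essays submitted ≤ 2: 3 ≤ 2 is false
  NOT state resident: no → true
  enrolled full-time: yes → true
Combine:
[1.1.1.1] exactly-one(false, false) = false
[1.1.1.2] true AND false = false
[1.1.1.3.1] exactly-one(false, true) = true
[1.1.1.3] NOT true = false
[1.1.1.4] false OR false = false
[1.1.1] false OR false OR false OR false = false
[1.1.2.1.1] false AND false = false
[1.1.2.1.2] false OR false = false
[1.1.2.1] false AND false = false
[1.1.2.2.1.2] false OR true = true
[1.1.2.2.1.3] false OR false = false
[1.1.2.2.1] true AND true AND false = false
[1.1.2.2] NOT false = true
[1.1.2] false AND true = false
[1.1] false OR false = false
[1] NOT false = true
[2] true → true = true
[root] true AND true = true
Overall: true → awarded

Awarded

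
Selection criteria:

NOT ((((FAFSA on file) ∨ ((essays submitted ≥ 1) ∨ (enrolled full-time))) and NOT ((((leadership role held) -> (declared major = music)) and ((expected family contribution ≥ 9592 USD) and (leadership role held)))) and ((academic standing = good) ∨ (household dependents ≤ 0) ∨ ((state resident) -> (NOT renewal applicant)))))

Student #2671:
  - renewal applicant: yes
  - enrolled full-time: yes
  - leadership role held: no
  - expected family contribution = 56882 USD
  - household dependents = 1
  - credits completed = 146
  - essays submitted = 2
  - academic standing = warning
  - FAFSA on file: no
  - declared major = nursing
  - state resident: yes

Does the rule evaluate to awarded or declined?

Awarded

Atomic conditions:
  FAFSA on file: no → false
  essays submitted ≥ 1: 2 ≥ 1 is true
  enrolled full-time: yes → true
  leadership role held: no → false
  declared major = music: nursing == music is false
  expected family contribution ≥ 9592 USD: 56882 ≥ 9592 is true
  academic standing = good: warning == good is false
  household dependents ≤ 0: 1 ≤ 0 is false
  state resident: yes → true
  NOT renewal applicant: yes → false
Combine:
[1.1.2] true OR true = true
[1.1] false OR true = true
[1.2.1.1] false → false (antecedent false ⇒ implication holds) = true
[1.2.1.2] true AND false = false
[1.2.1] true AND false = false
[1.2] NOT false = true
[1.3.3] true → false = false
[1.3] false OR false OR false = false
[1] true AND true AND false = false
[root] NOT false = true
Overall: true → awarded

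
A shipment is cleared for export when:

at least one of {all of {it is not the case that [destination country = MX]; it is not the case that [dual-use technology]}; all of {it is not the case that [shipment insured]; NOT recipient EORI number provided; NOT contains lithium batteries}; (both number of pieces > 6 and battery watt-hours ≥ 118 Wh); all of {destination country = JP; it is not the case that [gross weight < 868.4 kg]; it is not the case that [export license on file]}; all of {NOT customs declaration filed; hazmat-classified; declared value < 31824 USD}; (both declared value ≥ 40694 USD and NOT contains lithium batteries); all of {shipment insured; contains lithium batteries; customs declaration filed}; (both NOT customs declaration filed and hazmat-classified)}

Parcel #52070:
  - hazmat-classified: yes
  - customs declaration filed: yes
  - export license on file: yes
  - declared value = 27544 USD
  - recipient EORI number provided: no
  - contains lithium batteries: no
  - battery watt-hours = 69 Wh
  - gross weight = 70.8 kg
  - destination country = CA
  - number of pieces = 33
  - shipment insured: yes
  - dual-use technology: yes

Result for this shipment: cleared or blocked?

Atomic conditions:
  destination country = MX: CA == MX is false
  dual-use technology: yes → true
  shipment insured: yes → true
  NOT recipient EORI number provided: no → true
  NOT contains lithium batteries: no → true
  number of pieces > 6: 33 > 6 is true
  battery watt-hours ≥ 118 Wh: 69 ≥ 118 is false
  destination country = JP: CA == JP is false
  gross weight < 868.4 kg: 70.8 < 868.4 is true
  export license on file: yes → true
  NOT customs declaration filed: yes → false
  hazmat-classified: yes → true
  declared value < 31824 USD: 27544 < 31824 is true
  declared value ≥ 40694 USD: 27544 ≥ 40694 is false
  contains lithium batteries: no → false
  customs declaration filed: yes → true
Combine:
[1.1] NOT false = true
[1.2] NOT true = false
[1] true AND false = false
[2.1] NOT true = false
[2] false AND true AND true = false
[3] true AND false = false
[4.2] NOT true = false
[4.3] NOT true = false
[4] false AND false AND false = false
[5] false AND true AND true = false
[6] false AND true = false
[7] true AND false AND true = false
[8] false AND true = false
[root] false OR false OR false OR false OR false OR false OR false OR false = false
Overall: false → blocked

Blocked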